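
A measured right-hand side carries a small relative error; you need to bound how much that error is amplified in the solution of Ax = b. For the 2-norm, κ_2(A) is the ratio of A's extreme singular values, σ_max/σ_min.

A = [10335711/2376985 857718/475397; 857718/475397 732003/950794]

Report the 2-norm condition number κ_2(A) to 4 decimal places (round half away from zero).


281.3000

AᵀA = [740940390909/33432294025 61744116807/6686458805; 61744116807/6686458805 20583130545/5349167044]; tr = 20581892469/791296900, det = 6765201/791296900
eigenvalues of AᵀA: λ = (tr ± √(tr²−4·det))/2 = 2601/100, 2601/7912969
σ_max=√(2601/100)=(51/10), σ_min=√(2601/7912969)=(51/2813) → κ = 281.3000


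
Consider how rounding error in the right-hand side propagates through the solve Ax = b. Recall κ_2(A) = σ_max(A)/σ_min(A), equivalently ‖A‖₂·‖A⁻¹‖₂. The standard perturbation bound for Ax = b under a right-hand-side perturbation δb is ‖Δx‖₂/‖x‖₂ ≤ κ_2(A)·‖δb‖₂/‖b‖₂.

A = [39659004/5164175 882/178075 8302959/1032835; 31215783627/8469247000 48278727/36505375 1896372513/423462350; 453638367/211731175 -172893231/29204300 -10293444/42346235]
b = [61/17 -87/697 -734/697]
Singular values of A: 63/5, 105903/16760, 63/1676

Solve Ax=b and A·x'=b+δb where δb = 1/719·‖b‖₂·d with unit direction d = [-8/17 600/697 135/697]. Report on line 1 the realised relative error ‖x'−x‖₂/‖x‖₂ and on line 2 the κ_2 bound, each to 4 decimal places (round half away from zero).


largest singular value 63/5, smallest 63/1676
κ = σ_max/σ_min = (63/5)/(63/1676) = 335.2000
perturbation bound = 335.2000·1/719 = 0.4662
solve Ax = b  →  x = [37.1197 15.0497 -35.0233]
‖b‖ = 3.7417, ‖x‖ = 53.2071
δb = ε·‖b‖·d = [-0.0024 0.0045 0.0010]; solving A·Δx = δb gives ‖Δx‖ = 0.1384
dividing the unrounded norms, ‖Δx‖/‖x‖ = 0.0026
so the bound overstates the realised error by a factor of ≈ 179.1745 (computed from the unrounded values)

0.0026
0.4662


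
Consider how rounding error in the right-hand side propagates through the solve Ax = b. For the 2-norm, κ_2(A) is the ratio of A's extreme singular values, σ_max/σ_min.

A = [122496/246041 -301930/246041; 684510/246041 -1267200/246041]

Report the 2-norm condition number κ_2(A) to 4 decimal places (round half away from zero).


42.3600

AᵀA = [287661636/36012001 -538010880/36012001; -538010880/36012001 1009492900/36012001]; tr = 4488424/124609, det = 90000/124609
solving λ² − 4488424/124609·λ + 90000/124609 = 0 gives λ = 36, 2500/124609
κ_2(A) = √(λ_max/λ_min) = √(36 / (2500/124609)) = 42.3600


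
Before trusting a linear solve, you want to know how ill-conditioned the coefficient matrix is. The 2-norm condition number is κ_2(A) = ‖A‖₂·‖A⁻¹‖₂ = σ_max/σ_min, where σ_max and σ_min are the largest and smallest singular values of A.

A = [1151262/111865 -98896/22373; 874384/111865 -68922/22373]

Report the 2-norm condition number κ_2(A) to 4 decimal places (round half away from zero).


68.8400

M = AᵀA = [83598062884/500551129 -34823900160/500551129; -34823900160/500551129 14530660900/500551129]. tr(M)=580643336/2961841, det(M)=24010000/2961841
char-poly roots: 196 and 122500/2961841
so κ_2 = √(196 / (122500/2961841)) = 68.8400


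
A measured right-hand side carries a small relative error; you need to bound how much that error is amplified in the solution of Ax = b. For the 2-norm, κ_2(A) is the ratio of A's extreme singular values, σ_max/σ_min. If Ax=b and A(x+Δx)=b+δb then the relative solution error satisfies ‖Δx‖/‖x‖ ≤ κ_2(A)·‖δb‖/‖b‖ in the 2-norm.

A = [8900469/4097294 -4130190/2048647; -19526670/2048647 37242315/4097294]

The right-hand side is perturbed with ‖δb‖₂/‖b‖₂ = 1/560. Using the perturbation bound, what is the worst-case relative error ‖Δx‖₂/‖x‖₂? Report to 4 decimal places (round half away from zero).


0.6154

AᵀA = [954421007481/9986804356 -227239447680/2496701089; -227239447680/2496701089 865689413625/9986804356]; tr = 1082110833/5937458, det = 13286025/47499664
eigenvalues of AᵀA: λ = (tr ± √(tr²−4·det))/2 = 729/4, 18225/11874916
σ_max=√(729/4)=(27/2), σ_min=√(18225/11874916)=(135/3446) → κ = 344.6000
worst-case relative error ≤ 344.6000 × 1/560 = 0.6154


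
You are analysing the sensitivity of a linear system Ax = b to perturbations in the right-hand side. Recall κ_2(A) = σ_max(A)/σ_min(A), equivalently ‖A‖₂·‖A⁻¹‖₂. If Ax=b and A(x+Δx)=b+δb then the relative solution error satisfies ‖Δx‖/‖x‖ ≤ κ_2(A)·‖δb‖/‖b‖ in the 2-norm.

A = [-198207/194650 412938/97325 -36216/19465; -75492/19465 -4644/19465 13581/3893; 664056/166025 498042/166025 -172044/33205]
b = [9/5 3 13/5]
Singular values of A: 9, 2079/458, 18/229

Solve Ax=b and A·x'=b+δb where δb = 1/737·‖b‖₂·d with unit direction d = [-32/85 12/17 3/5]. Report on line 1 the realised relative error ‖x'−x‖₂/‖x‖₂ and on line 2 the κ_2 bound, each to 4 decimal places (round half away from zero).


0.0020
0.1554

largest singular value 9, smallest 18/229
κ = σ_max/σ_min = 9/(18/229) = 114.5000
bound on ‖Δx‖/‖x‖: κ·ε = 114.5000·1/737 = 0.1554
solve Ax = b  →  x = [21.7751 17.1575 26.2414]
2-norm of b is 4.3589; of x, 38.1725
with δb = [-0.0022 0.0042 0.0035], A·Δx = δb → ‖Δx‖ = 0.0752
dividing the unrounded norms, ‖Δx‖/‖x‖ = 0.0020
tightness: 0.0020 against a bound of 0.1554 (unrounded ratio ≈ 0.0127)


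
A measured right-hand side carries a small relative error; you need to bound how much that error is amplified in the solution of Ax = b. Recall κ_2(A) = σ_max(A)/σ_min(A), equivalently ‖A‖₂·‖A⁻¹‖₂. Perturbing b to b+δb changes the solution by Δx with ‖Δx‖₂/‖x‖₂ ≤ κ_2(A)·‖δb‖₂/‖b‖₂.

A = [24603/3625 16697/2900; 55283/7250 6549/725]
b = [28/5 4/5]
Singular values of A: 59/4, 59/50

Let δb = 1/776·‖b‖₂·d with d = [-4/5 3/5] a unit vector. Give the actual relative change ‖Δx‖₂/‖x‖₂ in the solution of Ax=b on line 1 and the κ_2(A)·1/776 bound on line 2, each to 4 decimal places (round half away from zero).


0.0018
0.0161

σ_max = 59/4, σ_min = 59/50
κ = σ_max/σ_min = (59/4)/(59/50) = 12.5000
κ_2(A)·‖δb‖/‖b‖ = 0.0161
solve Ax = b  →  x = [2.6417 -2.1414]
‖b‖ = 5.6569, ‖x‖ = 3.4007
Δx = A⁻¹·δb where δb = 1/776·5.6569·d; ‖Δx‖ = 0.0062
dividing the unrounded norms, ‖Δx‖/‖x‖ = 0.0018
so the bound overstates the realised error by a factor of ≈ 8.8671 (computed from the unrounded values)


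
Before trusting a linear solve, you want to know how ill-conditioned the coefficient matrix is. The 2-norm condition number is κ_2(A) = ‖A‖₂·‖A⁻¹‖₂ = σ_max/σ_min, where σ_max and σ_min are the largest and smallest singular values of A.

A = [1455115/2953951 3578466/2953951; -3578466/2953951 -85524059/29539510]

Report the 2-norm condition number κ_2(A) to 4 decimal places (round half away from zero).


AᵀA = [88300464949/51632109529 1059514002513/258160547645; 1059514002513/258160547645 50857435261249/5163210952900]; tr = 353180365421/30551544100, det = 2088025/1222061764
λ_max, λ_min = (353180365421/30551544100 ± √124729991280124152257241/933396846894244810000)/2 = 289/25, 180625/1222061764
κ_2(A) = √(λ_max/λ_min) = √((289/25) / (180625/1222061764)) = 279.6640

279.6640


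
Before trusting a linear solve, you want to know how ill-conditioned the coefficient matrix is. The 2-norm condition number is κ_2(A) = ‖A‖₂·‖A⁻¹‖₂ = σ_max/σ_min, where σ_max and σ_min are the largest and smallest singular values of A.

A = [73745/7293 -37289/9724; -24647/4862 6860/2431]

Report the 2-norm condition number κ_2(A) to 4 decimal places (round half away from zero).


form AᵀA = [94188829/736164 -13025425/245388; -13025425/245388 7416689/327184] with trace 2624293/17424 and determinant 5764801/69696
char-poly roots: 2401/16 and 2401/4356
σ_max=√(2401/16)=(49/4), σ_min=√(2401/4356)=(49/66) → κ = 16.5000

16.5000


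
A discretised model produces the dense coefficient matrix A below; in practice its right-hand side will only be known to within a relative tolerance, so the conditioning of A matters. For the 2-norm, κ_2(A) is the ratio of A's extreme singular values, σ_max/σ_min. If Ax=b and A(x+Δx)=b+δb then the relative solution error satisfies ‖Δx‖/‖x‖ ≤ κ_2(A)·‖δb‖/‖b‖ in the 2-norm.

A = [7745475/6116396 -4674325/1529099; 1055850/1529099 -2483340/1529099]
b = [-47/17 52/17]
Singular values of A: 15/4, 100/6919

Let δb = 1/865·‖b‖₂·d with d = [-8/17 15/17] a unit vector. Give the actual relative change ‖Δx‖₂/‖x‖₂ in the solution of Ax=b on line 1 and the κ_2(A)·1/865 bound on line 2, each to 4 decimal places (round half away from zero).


largest singular value 15/4, smallest 100/6919
κ = σ_max/σ_min = (15/4)/(100/6919) = 259.4625
worst-case relative error ≤ 259.4625 × 1/865 = 0.3000
solve Ax = b  →  x = [255.3682 106.6923]
‖b‖₂ = 4.1231 and ‖x‖₂ = 276.7601
re-solving with b+δb shifts x by Δx of norm 0.3298
dividing the unrounded norms, ‖Δx‖/‖x‖ = 0.0012
realised/bound (from unrounded values) ≈ 0.0040

0.0012
0.3000


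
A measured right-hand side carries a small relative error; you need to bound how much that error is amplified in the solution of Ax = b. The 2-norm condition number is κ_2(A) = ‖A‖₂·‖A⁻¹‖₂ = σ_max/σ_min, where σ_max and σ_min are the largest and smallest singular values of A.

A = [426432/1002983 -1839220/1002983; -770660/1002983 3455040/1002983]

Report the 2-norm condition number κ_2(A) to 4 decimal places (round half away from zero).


form AᵀA = [2684294416/3480882001 -11927208960/3480882001; -11927208960/3480882001 53010490000/3480882001] with trace 33131936/2070721 and determinant 6400/2070721
solving λ² − 33131936/2070721·λ + 6400/2070721 = 0 gives λ = 16, 400/2070721
κ = σ_max/σ_min = 4/(20/1439) = 287.8000

287.8000


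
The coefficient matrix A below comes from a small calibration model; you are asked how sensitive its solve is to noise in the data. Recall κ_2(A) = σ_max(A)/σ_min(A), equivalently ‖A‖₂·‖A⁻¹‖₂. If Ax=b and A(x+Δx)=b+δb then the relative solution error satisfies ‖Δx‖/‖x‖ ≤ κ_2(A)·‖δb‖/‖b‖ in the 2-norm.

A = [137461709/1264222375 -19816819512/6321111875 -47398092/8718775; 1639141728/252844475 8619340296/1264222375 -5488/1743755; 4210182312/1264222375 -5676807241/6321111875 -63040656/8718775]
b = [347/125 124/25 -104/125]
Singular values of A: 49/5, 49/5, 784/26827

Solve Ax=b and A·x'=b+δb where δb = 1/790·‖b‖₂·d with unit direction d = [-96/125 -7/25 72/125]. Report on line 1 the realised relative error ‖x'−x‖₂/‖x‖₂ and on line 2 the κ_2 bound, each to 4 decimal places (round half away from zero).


from the listed singular values, σ₁ = 49/5, σ_n = 784/26827
condition number: (49/5) ÷ (784/26827) = 335.3375
worst-case relative error ≤ 335.3375 × 1/790 = 0.4245
solve Ax = b  →  x = [-91.1804 87.4022 -52.7374]
‖b‖ = 5.7446, ‖x‖ = 136.8731
δb = ε·‖b‖·d = [-0.0056 -0.0020 0.0042]; solving A·Δx = δb gives ‖Δx‖ = 0.2488
dividing the unrounded norms, ‖Δx‖/‖x‖ = 0.0018
realised/bound (from unrounded values) ≈ 0.0043

0.0018
0.4245


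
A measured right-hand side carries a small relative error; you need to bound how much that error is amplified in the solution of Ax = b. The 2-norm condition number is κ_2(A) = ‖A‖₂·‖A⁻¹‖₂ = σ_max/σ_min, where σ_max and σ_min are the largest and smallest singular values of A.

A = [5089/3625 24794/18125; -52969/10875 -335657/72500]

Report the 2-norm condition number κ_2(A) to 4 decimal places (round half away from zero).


form AᵀA = [4862074/189225 30869657/1261500; 30869657/1261500 196002401/8410000] with trace 4410049/90000 and determinant 2401/90000
solving λ² − 4410049/90000·λ + 2401/90000 = 0 gives λ = 49, 49/90000
so κ_2 = √(49 / (49/90000)) = 300.0000

300.0000


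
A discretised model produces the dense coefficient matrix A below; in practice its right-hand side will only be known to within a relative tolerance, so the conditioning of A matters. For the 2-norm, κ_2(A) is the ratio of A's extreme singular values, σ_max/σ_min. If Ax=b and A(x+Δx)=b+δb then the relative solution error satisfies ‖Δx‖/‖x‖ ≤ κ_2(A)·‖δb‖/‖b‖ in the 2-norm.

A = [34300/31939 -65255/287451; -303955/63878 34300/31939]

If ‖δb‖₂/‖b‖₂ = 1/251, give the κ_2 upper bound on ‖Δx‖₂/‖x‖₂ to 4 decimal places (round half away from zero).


1.3625

form AᵀA = [57760025/2427364 -29240750/5461569; -29240750/5461569 59223025/49154121] with trace 2924125/116964 and determinant 625/116964
λ_max, λ_min = (2924125/116964 ± √8550214605625/13680577296)/2 = 25, 25/116964
so κ_2 = √(25 / (25/116964)) = 342.0000
worst-case relative error ≤ 342.0000 × 1/251 = 1.3625


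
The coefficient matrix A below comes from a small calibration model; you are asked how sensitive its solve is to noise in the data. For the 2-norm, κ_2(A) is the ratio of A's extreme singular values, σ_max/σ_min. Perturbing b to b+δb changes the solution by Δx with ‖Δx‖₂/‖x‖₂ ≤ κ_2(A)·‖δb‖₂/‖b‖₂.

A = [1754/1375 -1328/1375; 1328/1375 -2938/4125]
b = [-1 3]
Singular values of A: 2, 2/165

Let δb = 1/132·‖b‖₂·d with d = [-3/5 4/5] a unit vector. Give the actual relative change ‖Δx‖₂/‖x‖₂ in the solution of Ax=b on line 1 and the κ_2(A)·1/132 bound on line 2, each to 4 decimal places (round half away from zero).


from the listed singular values, σ₁ = 2, σ_n = 2/165
condition number: 2 ÷ (2/165) = 165.0000
bound on ‖Δx‖/‖x‖: κ·ε = 165.0000·1/132 = 1.2500
solve Ax = b  →  x = [148.9000 197.7000]
‖b‖ = 3.1623, ‖x‖ = 247.5005
re-solving with b+δb shifts x by Δx of norm 1.9764
realised ‖Δx‖/‖x‖ = 0.0080
tightness: 0.0080 against a bound of 1.2500 (unrounded ratio ≈ 0.0064)

0.0080
1.2500


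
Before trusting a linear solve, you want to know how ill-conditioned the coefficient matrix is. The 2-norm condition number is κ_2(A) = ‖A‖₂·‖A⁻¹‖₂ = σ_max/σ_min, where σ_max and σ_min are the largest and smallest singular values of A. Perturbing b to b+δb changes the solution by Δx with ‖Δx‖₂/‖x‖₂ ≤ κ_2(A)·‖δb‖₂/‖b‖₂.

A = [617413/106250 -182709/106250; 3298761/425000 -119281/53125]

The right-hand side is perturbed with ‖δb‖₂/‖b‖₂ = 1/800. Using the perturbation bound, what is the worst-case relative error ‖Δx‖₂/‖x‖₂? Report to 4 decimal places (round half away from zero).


form AᵀA = [679240205449/7225000000 -24763733379/903125000; -24763733379/903125000 3611776261/451562500] with trace 1179245801/11560000 and determinant 104060401/1156000000
char-poly roots: 10201/100 and 10201/11560000
σ_max=√(10201/100)=(101/10), σ_min=√(10201/11560000)=(101/3400) → κ = 340.0000
worst-case relative error ≤ 340.0000 × 1/800 = 0.4250

0.4250


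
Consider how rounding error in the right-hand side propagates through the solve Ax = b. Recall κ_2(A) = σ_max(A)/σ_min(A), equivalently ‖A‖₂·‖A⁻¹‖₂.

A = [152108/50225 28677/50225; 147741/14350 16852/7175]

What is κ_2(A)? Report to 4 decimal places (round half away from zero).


AᵀA = [1859344201/16144324 104576670/4036081; 104576670/4036081 23580601/4036081]; tr = 1162205/9604, det = 14641/9604
λ_max, λ_min = (1162205/9604 ± √1350158013369/92236816)/2 = 121, 121/9604
κ = σ_max/σ_min = 11/(11/98) = 98.0000

98.0000


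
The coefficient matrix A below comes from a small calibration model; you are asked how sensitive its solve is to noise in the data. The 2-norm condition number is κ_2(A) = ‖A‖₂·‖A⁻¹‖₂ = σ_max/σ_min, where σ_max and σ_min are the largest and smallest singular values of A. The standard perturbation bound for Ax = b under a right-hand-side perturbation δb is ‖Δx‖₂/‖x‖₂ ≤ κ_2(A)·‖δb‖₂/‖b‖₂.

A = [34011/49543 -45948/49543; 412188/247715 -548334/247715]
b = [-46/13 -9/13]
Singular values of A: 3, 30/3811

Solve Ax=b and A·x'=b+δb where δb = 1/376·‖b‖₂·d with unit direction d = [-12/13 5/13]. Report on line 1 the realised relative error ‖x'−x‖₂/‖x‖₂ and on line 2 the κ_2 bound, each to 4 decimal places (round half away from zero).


largest singular value 3, smallest 30/3811
condition number: 3 ÷ (30/3811) = 381.1000
κ_2(A)·‖δb‖/‖b‖ = 1.0136
solve Ax = b  →  x = [304.4800 229.1933]
‖b‖₂ = 3.6056 and ‖x‖₂ = 381.1006
re-solving with b+δb shifts x by Δx of norm 1.2182
dividing the unrounded norms, ‖Δx‖/‖x‖ = 0.0032
realised/bound (from unrounded values) ≈ 0.0032

0.0032
1.0136


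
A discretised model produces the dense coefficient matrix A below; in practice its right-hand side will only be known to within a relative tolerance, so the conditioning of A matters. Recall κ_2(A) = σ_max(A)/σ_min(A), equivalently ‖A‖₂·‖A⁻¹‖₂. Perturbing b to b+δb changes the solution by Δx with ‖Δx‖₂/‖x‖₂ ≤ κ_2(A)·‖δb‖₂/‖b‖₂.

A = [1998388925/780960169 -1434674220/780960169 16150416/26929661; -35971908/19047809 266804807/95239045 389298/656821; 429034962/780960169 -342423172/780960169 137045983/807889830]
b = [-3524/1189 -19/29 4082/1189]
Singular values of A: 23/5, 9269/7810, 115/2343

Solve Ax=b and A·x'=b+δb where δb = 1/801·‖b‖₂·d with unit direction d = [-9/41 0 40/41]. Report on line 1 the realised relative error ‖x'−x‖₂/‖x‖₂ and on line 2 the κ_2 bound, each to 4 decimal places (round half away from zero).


σ_max = 23/5, σ_min = 115/2343
κ_2(A) = (23/5) / (115/2343) = 93.7200
bound on ‖Δx‖/‖x‖: κ·ε = 93.7200·1/801 = 0.1170
solve Ax = b  →  x = [-43.7259 -41.3435 54.9836]
‖b‖ = 4.5826, ‖x‖ = 81.5134
with δb = [-0.0013 0.0000 0.0056], A·Δx = δb → ‖Δx‖ = 0.1166
dividing the unrounded norms, ‖Δx‖/‖x‖ = 0.0014
realised/bound (from unrounded values) ≈ 0.0122

0.0014
0.1170


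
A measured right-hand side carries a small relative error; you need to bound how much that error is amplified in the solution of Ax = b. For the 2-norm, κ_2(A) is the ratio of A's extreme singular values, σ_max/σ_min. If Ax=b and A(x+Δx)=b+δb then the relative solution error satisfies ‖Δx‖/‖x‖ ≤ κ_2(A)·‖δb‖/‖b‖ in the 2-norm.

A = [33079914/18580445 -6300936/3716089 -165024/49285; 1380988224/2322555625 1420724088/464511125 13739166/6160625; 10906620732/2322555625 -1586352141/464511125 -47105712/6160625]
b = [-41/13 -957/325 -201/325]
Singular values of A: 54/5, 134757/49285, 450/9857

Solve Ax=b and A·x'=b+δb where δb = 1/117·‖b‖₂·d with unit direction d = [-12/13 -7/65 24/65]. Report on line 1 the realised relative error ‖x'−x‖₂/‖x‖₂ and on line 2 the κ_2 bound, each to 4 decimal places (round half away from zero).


σ_max = 54/5, σ_min = 450/9857
condition number: (54/5) ÷ (450/9857) = 236.5680
perturbation bound = 236.5680·1/117 = 2.0219
solve Ax = b  →  x = [37.2715 -37.0118 39.5021]
‖b‖ = 4.3589, ‖x‖ = 65.7226
Δx = A⁻¹·δb where δb = 1/117·4.3589·d; ‖Δx‖ = 0.8161
realised ‖Δx‖/‖x‖ = 0.0124
realised/bound (from unrounded values) ≈ 0.0061

0.0124
2.0219


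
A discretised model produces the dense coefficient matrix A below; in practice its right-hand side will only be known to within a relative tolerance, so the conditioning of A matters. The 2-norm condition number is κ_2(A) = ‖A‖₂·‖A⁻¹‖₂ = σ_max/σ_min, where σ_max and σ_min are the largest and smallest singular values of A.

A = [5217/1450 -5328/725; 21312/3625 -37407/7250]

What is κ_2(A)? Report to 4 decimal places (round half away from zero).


AᵀA = [2969361/62500 -887112/15625; -887112/15625 5039289/62500]; tr = 160173/1250, det = 151807041/250000
solving λ² − 160173/1250·λ + 151807041/250000 = 0 gives λ = 12321/100, 12321/2500
so κ_2 = √((12321/100) / (12321/2500)) = 5.0000

5.0000


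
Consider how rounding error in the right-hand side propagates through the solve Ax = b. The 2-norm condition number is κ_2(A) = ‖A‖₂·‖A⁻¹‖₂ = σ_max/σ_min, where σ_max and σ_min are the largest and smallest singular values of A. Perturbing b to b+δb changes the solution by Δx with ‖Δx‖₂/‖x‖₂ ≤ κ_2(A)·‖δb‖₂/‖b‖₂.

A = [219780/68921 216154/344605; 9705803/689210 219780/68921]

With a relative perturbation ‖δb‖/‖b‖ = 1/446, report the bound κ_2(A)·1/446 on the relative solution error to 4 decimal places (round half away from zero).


form AᵀA = [58913109289/282576100 132549318/2825761; 132549318/2825761 746165236/70644025] with trace 36821993/168100 and determinant 1874161/1050625
solving λ² − 36821993/168100·λ + 1874161/1050625 = 0 gives λ = 5476/25, 1369/168100
κ = σ_max/σ_min = (74/5)/(37/410) = 164.0000
perturbation bound = 164.0000·1/446 = 0.3677

0.3677


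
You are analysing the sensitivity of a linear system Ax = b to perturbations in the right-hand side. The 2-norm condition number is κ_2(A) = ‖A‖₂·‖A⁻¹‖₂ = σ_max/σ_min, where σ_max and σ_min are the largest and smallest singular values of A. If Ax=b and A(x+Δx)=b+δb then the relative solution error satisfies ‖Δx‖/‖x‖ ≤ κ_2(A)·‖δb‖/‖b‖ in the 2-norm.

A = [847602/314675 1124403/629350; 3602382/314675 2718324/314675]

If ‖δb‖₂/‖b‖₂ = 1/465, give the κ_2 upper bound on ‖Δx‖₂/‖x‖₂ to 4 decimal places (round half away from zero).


form AᵀA = [8147284488/58905625 6108842691/58905625; 6108842691/58905625 18335171673/235622500] with trace 407394477/1884980 and determinant 466948881/58905625
eigenvalues of AᵀA: λ = (tr ± √(tr²−4·det))/2 = 21609/100, 86436/2356225
κ = σ_max/σ_min = (147/10)/(294/1535) = 76.7500
perturbation bound = 76.7500·1/465 = 0.1651

0.1651


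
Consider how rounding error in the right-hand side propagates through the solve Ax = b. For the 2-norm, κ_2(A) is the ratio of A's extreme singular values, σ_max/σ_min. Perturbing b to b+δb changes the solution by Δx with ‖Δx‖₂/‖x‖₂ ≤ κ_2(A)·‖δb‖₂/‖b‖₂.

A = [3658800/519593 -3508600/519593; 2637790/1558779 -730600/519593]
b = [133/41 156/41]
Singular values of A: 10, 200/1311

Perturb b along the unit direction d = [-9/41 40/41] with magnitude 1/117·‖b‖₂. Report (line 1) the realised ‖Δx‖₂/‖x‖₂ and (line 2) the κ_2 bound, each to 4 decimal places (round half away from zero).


from the listed singular values, σ₁ = 10, σ_n = 200/1311
κ = σ_max/σ_min = 10/(200/1311) = 65.5500
worst-case relative error ≤ 65.5500 × 1/117 = 0.5603
solve Ax = b  →  x = [13.8517 13.9643]
‖b‖ = 5.0000, ‖x‖ = 19.6691
Δx = A⁻¹·δb where δb = 1/117·5.0000·d; ‖Δx‖ = 0.2801
relative error = 0.0142
tightness: 0.0142 against a bound of 0.5603 (unrounded ratio ≈ 0.0254)

0.0142
0.5603


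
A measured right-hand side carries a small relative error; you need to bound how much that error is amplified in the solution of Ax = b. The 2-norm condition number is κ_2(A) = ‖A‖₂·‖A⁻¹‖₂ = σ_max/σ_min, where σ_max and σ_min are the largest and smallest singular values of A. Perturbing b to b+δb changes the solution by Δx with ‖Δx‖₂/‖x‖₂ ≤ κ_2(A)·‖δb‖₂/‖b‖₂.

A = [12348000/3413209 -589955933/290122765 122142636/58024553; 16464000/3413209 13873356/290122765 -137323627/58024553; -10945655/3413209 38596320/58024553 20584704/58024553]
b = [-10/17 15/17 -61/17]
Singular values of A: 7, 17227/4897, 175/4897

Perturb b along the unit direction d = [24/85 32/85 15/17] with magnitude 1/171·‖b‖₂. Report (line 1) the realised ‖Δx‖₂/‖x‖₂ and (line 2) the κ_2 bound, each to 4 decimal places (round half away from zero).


from the listed singular values, σ₁ = 7, σ_n = 175/4897
κ_2(A) = 7 / (175/4897) = 195.8800
perturbation bound = 195.8800·1/171 = 1.1455
solve Ax = b  →  x = [-18.1490 -72.1872 -38.8220]
2-norm of b is 3.7417; of x, 83.9495
Δx = A⁻¹·δb where δb = 1/171·3.7417·d; ‖Δx‖ = 0.6123
relative error = 0.0073
so the bound overstates the realised error by a factor of ≈ 157.0552 (computed from the unrounded values)

0.0073
1.1455


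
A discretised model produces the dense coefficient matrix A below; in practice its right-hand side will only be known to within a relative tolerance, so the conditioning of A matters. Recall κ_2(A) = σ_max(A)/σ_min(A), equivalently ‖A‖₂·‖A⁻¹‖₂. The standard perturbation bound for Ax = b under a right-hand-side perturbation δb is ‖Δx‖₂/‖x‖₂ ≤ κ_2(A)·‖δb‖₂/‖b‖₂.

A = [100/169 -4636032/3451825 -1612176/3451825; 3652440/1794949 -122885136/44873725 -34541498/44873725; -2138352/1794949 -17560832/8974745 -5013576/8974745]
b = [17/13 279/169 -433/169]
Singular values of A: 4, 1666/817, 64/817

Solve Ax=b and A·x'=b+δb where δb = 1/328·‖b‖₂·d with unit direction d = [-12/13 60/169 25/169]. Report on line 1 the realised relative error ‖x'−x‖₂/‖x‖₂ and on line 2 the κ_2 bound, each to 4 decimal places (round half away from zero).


0.0100
0.1557

largest singular value 4, smallest 64/817
κ_2(A) = 4 / (64/817) = 51.0625
bound on ‖Δx‖/‖x‖: κ·ε = 51.0625·1/328 = 0.1557
solve Ax = b  →  x = [1.4542 3.8960 -12.1612]
‖b‖ = 3.3166, ‖x‖ = 12.8526
δb = ε·‖b‖·d = [-0.0093 0.0036 0.0015]; solving A·Δx = δb gives ‖Δx‖ = 0.1291
realised ‖Δx‖/‖x‖ = 0.0100
so the bound overstates the realised error by a factor of ≈ 15.5008 (computed from the unrounded values)


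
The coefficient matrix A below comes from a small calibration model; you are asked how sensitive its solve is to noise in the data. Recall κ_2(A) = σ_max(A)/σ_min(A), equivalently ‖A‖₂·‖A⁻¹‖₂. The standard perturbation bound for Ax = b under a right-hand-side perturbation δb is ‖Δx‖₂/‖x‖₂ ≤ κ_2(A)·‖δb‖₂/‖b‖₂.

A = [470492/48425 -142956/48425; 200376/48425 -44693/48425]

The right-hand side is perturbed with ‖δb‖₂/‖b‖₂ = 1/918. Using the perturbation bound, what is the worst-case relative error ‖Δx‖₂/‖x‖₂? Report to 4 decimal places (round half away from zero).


0.0406

M = AᵀA = [309483152/2775125 -90195336/2775125; -90195336/2775125 26548973/2775125]. tr(M)=2688257/22201, det(M)=234256/22201
λ_max, λ_min = (2688257/22201 ± √7205922828225/492884401)/2 = 121, 1936/22201
σ_max=√121=11, σ_min=√(1936/22201)=(44/149) → κ = 37.2500
worst-case relative error ≤ 37.2500 × 1/918 = 0.0406


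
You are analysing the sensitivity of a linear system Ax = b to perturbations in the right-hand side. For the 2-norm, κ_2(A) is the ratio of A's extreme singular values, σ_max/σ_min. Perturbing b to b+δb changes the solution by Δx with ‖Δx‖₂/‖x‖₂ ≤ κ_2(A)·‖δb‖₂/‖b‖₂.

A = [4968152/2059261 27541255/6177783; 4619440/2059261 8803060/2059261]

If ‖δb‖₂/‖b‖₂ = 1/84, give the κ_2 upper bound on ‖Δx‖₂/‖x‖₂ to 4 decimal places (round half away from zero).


1.8647

AᵀA = [54722663744/5042278081 307758339560/15126834243; 307758339560/15126834243 1731231290425/45380502729]; tr = 7694585689/157025961, det = 15366400/157025961
solving λ² − 7694585689/157025961·λ + 15366400/157025961 = 0 gives λ = 49, 313600/157025961
so κ_2 = √(49 / (313600/157025961)) = 156.6375
worst-case relative error ≤ 156.6375 × 1/84 = 1.8647


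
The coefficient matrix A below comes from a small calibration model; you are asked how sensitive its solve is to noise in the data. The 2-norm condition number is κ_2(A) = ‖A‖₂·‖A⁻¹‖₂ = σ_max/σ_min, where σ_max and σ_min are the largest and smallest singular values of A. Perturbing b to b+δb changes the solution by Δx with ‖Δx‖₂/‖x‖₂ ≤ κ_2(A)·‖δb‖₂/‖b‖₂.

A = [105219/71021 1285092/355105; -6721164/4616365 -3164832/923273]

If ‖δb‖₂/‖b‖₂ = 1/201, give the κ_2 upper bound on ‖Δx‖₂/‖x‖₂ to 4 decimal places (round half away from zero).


0.7615

AᵀA = [109333152081/25339864225 10492954812/1013594569; 10492954812/1013594569 629608828176/25339864225]; tr = 4372437753/149940025, det = 136048896/3748500625
char-poly roots: 729/25 and 186624/149940025
κ = σ_max/σ_min = (27/5)/(432/12245) = 153.0625
perturbation bound = 153.0625·1/201 = 0.7615


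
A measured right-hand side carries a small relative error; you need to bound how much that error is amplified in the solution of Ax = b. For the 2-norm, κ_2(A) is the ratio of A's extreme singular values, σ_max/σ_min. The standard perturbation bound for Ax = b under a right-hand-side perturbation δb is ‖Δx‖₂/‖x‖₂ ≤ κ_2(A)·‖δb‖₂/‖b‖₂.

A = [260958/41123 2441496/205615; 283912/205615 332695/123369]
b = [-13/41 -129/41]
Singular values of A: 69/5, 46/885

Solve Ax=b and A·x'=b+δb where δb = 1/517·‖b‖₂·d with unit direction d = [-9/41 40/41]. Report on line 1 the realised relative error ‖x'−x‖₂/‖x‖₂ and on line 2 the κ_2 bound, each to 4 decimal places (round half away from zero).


0.0020
0.5135

from the listed singular values, σ₁ = 69/5, σ_n = 46/885
κ = σ_max/σ_min = (69/5)/(46/885) = 265.5000
worst-case relative error ≤ 265.5000 × 1/517 = 0.5135
solve Ax = b  →  x = [50.8930 -27.2251]
‖b‖ = 3.1623, ‖x‖ = 57.7174
re-solving with b+δb shifts x by Δx of norm 0.1177
dividing the unrounded norms, ‖Δx‖/‖x‖ = 0.0020
realised/bound (from unrounded values) ≈ 0.0040


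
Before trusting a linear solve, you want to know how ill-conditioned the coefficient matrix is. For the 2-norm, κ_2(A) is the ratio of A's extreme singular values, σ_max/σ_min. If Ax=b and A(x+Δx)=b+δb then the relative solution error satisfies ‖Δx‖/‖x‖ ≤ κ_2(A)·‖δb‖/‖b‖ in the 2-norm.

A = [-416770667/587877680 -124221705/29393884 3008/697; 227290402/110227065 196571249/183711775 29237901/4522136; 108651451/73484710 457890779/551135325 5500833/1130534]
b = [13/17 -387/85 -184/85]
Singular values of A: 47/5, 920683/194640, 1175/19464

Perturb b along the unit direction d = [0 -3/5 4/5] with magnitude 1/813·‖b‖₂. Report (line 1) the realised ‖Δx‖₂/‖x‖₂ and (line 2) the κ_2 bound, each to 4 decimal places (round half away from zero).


0.0063
0.1915

from the listed singular values, σ₁ = 47/5, σ_n = 1175/19464
κ_2(A) = (47/5) / (1175/19464) = 155.7120
bound on ‖Δx‖/‖x‖: κ·ε = 155.7120·1/813 = 0.1915
solve Ax = b  →  x = [-15.2481 5.6663 3.2211]
2-norm of b is 5.0990; of x, 16.5827
δb = ε·‖b‖·d = [0.0000 -0.0038 0.0050]; solving A·Δx = δb gives ‖Δx‖ = 0.1039
realised ‖Δx‖/‖x‖ = 0.0063
realised/bound (from unrounded values) ≈ 0.0327


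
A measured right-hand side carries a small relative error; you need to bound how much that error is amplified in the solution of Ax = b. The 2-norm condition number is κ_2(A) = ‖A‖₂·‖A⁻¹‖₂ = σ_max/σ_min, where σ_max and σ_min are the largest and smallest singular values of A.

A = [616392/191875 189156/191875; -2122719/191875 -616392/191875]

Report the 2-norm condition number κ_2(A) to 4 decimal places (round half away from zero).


AᵀA = [7817400081/58905625 2280034008/58905625; 2280034008/58905625 665150544/58905625]; tr = 13572081/94249, det = 32400/94249
eigenvalues of AᵀA: λ = (tr ± √(tr²−4·det))/2 = 144, 225/94249
σ_max=√144=12, σ_min=√(225/94249)=(15/307) → κ = 245.6000

245.6000


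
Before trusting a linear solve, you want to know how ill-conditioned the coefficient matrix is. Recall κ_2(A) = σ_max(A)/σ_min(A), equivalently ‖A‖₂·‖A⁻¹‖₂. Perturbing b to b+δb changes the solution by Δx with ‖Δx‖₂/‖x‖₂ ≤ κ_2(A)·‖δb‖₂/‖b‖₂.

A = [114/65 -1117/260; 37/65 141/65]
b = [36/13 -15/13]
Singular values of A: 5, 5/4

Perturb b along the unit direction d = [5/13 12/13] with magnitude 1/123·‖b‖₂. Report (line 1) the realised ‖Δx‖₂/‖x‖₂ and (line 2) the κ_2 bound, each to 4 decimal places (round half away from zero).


σ_max = 5, σ_min = 5/4
κ = σ_max/σ_min = 5/(5/4) = 4.0000
perturbation bound = 4.0000·1/123 = 0.0325
solve Ax = b  →  x = [0.1680 -0.5760]
‖b‖ = 3.0000, ‖x‖ = 0.6000
δb = ε·‖b‖·d = [0.0094 0.0225]; solving A·Δx = δb gives ‖Δx‖ = 0.0195
relative error = 0.0325
realised/bound = 1 exactly: the bound is attained for this b and d

0.0325
0.0325


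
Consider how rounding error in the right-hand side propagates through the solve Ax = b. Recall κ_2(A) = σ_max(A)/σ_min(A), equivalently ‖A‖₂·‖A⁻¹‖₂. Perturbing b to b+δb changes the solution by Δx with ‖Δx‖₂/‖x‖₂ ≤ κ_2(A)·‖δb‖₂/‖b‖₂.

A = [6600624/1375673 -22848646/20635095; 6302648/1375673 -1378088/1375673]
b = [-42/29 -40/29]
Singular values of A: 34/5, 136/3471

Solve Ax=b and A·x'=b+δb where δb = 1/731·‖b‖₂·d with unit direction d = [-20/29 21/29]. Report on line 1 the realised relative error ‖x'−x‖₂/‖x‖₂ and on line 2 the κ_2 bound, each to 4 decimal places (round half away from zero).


0.2374
0.2374

σ_max = 34/5, σ_min = 136/3471
κ = σ_max/σ_min = (34/5)/(136/3471) = 173.5500
κ_2(A)·‖δb‖/‖b‖ = 0.2374
solve Ax = b  →  x = [-0.2869 0.0646]
‖b‖₂ = 2.0000 and ‖x‖₂ = 0.2941
re-solving with b+δb shifts x by Δx of norm 0.0698
realised ‖Δx‖/‖x‖ = 0.2374
realised/bound = 1 exactly: the bound is attained for this b and d


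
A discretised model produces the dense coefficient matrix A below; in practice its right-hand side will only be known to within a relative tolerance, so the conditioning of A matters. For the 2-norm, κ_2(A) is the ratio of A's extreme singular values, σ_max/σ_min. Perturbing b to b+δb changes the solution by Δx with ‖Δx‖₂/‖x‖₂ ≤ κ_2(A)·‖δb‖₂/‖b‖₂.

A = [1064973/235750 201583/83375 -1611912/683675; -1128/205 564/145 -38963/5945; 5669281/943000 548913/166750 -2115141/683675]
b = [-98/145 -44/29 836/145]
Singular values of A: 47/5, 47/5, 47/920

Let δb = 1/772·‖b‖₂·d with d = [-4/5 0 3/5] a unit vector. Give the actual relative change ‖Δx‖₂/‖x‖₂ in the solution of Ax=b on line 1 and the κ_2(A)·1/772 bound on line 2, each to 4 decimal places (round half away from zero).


0.0019
0.2383

largest singular value 47/5, smallest 47/920
condition number: (47/5) ÷ (47/920) = 184.0000
κ_2(A)·‖δb‖/‖b‖ = 0.2383
solve Ax = b  →  x = [-9.8599 62.7660 45.7602]
‖b‖₂ = 6.0000 and ‖x‖₂ = 78.2993
δb = ε·‖b‖·d = [-0.0062 0.0000 0.0047]; solving A·Δx = δb gives ‖Δx‖ = 0.1521
relative error = 0.0019
so the bound overstates the realised error by a factor of ≈ 122.6689 (computed from the unrounded values)


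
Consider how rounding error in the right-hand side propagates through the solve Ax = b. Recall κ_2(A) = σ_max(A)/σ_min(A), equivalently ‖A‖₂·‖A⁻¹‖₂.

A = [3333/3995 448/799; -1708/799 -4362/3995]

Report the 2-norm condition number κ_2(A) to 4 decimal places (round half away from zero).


23.5000

form AᵀA = [84040489/15960025 1788696/638401; 1788696/638401 24044644/15960025] with trace 373997/55225 and determinant 114244/1380625
solving λ² − 373997/55225·λ + 114244/1380625 = 0 gives λ = 169/25, 676/55225
so κ_2 = √((169/25) / (676/55225)) = 23.5000


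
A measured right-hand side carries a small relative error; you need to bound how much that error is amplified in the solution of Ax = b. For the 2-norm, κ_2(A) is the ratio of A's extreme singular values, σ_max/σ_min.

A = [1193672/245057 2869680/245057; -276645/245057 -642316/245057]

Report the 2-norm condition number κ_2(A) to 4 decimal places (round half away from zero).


373.5625

AᵀA = [893150089/35724529 2143456380/35724529; 2143456380/35724529 5144338576/35724529]; tr = 6037488665/35724529, det = 7311616/35724529
λ_max, λ_min = (6037488665/35724529 ± √36450224563852166769/1276241972271841)/2 = 169, 43264/35724529
σ_max=√169=13, σ_min=√(43264/35724529)=(208/5977) → κ = 373.5625


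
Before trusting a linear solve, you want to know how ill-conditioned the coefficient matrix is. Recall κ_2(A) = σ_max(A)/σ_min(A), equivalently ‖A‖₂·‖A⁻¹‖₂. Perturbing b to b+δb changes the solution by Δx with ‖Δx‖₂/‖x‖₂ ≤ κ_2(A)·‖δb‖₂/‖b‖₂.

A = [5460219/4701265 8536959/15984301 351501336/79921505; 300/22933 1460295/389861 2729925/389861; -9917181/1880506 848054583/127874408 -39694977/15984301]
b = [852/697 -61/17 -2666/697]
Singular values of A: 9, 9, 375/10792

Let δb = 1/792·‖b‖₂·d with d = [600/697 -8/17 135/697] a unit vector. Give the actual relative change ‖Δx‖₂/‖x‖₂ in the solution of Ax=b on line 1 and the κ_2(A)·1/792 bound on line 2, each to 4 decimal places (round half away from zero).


largest singular value 9, smallest 375/10792
κ_2(A) = 9 / (375/10792) = 259.0080
κ_2(A)·‖δb‖/‖b‖ = 0.3270
solve Ax = b  →  x = [-45.7792 -30.9421 16.1247]
‖b‖₂ = 5.3852 and ‖x‖₂ = 57.5600
δb = ε·‖b‖·d = [0.0059 -0.0032 0.0013]; solving A·Δx = δb gives ‖Δx‖ = 0.1957
relative error = 0.0034
so the bound overstates the realised error by a factor of ≈ 96.1976 (computed from the unrounded values)

0.0034
0.3270


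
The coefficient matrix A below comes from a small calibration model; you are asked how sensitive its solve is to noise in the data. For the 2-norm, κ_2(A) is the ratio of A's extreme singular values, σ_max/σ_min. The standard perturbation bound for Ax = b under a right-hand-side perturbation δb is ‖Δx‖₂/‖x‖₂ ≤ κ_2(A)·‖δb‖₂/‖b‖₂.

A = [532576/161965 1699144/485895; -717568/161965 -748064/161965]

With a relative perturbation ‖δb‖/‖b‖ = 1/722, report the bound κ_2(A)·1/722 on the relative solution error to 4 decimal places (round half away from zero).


AᵀA = [1101435904/36182981 3469356800/108548943; 3469356800/108548943 10928949056/325646829]; tr = 718685248/11229201, det = 1048576/11229201
eigenvalues of AᵀA: λ = (tr ± √(tr²−4·det))/2 = 64, 16384/11229201
σ_max=√64=8, σ_min=√(16384/11229201)=(128/3351) → κ = 209.4375
bound on ‖Δx‖/‖x‖: κ·ε = 209.4375·1/722 = 0.2901

0.2901


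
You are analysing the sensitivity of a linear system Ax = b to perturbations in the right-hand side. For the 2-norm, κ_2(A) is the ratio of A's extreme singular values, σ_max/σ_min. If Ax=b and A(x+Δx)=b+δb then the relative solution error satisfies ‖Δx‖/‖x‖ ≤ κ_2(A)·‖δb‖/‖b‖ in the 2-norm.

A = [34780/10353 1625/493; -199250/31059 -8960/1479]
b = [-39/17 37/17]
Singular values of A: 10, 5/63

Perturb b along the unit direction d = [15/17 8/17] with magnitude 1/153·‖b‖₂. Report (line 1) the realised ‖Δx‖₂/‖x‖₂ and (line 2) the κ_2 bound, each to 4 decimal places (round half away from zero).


0.0207
0.8235

largest singular value 10, smallest 5/63
κ_2(A) = 10 / (5/63) = 126.0000
bound on ‖Δx‖/‖x‖: κ·ε = 126.0000·1/153 = 0.8235
solve Ax = b  →  x = [8.4724 -9.3310]
‖b‖ = 3.1623, ‖x‖ = 12.6036
re-solving with b+δb shifts x by Δx of norm 0.2604
relative error = 0.0207
realised/bound (from unrounded values) ≈ 0.0251


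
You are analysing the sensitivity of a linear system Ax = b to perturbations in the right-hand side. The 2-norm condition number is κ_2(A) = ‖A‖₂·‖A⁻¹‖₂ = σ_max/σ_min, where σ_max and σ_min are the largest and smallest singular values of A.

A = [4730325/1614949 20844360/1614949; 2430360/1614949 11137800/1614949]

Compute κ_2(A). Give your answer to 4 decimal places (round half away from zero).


AᵀA = [97863752025/9024430009 434842425000/9024430009; 434842425000/9024430009 1932657206400/9024430009]; tr = 1207924425/5368489, det = 3240000/5368489
char-poly roots: 225 and 14400/5368489
κ = σ_max/σ_min = 15/(120/2317) = 289.6250

289.6250
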